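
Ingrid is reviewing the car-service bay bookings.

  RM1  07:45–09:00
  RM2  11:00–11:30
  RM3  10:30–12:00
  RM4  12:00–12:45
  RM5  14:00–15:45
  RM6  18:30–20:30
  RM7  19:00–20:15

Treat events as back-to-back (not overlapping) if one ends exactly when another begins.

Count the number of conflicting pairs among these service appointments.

2

Sorted by start: RM1, RM3, RM2, RM4, RM5, RM6, RM7.
RM3 starts after RM1 ends — done with RM1.
RM2 starts before RM3 ends → RM3 and RM2 overlap.
RM4 starts exactly when RM3 ends (back-to-back, no overlap) — done with RM3.
RM4 starts after RM2 ends — done with RM2.
RM5 starts after RM4 ends — done with RM4.
RM6 starts after RM5 ends — done with RM5.
RM7 starts before RM6 ends → RM6 and RM7 overlap.
Overlapping pairs: RM2 & RM3, RM6 & RM7 — 2 in total.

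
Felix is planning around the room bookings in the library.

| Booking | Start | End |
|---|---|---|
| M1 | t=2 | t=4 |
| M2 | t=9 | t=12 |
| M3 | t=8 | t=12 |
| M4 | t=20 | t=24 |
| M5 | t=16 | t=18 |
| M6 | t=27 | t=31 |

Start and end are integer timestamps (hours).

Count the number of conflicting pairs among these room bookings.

1

Sorted by start: M1, M3, M2, M5, M4, M6.
M3 starts after M1 ends, so nothing later overlaps M1 either.
M2 starts before M3 ends → M3 and M2 overlap.
M5 starts after M3 ends, so nothing later overlaps M3 either.
M5 starts after M2 ends, so nothing later overlaps M2 either.
M4 starts after M5 ends, so nothing later overlaps M5 either.
M6 starts after M4 ends.
Overlapping pairs: M2 & M3 — 1 in total.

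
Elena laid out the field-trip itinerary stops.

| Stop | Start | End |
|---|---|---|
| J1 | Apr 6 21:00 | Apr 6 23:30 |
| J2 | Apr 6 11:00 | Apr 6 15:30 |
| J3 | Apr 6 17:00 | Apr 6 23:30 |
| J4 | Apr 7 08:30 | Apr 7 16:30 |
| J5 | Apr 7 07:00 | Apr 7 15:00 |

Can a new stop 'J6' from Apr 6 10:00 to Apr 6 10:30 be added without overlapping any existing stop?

J2: starts Apr 6 11:00 at or after J6 ends Apr 6 10:30 → clear.
J3: starts Apr 6 17:00 at or after J6 ends Apr 6 10:30 → clear.
J1: starts Apr 6 21:00 at or after J6 ends Apr 6 10:30 → clear.
J5: starts Apr 7 07:00 at or after J6 ends Apr 6 10:30 → clear.
J4: starts Apr 7 08:30 at or after J6 ends Apr 6 10:30 → clear.

Yes — the slot is free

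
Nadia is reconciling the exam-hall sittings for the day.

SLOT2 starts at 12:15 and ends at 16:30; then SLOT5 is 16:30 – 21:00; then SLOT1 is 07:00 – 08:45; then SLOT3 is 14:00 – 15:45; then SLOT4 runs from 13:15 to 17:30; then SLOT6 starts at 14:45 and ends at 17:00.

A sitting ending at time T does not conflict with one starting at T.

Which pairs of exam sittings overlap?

SLOT2 & SLOT3, SLOT2 & SLOT4, SLOT2 & SLOT6, SLOT3 & SLOT4, SLOT3 & SLOT6, SLOT4 & SLOT5, SLOT4 & SLOT6, SLOT5 & SLOT6

Sorted by start: SLOT1, SLOT2, SLOT4, SLOT3, SLOT6, SLOT5.
SLOT2 starts after SLOT1 ends, so SLOT1 has no further overlaps.
SLOT4 starts before SLOT2 ends → SLOT2 and SLOT4 overlap.
SLOT3 starts before SLOT2 ends → SLOT2 and SLOT3 overlap.
SLOT6 starts before SLOT2 ends → SLOT2 and SLOT6 overlap.
SLOT5 starts exactly when SLOT2 ends (back-to-back, no overlap).
SLOT3 starts before SLOT4 ends → SLOT4 and SLOT3 overlap.
SLOT6 starts before SLOT4 ends → SLOT4 and SLOT6 overlap.
SLOT5 starts before SLOT4 ends → SLOT4 and SLOT5 overlap.
SLOT6 starts before SLOT3 ends → SLOT3 and SLOT6 overlap.
SLOT5 starts after SLOT3 ends.
SLOT5 starts before SLOT6 ends → SLOT6 and SLOT5 overlap.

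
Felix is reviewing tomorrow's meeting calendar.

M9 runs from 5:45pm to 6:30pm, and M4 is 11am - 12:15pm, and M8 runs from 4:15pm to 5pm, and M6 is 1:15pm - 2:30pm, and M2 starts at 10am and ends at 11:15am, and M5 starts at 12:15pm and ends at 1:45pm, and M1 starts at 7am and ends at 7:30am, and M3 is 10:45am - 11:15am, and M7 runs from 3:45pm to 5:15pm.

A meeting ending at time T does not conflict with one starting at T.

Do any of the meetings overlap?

Sorted by start: M1, M2, M3, M4, M5, M6, M7, M8, M9.
M2 starts after M1 ends — done with M1.
M3 starts before M2 ends → M2 and M3 overlap.
That's a conflict, so the schedule is not conflict-free.

Yes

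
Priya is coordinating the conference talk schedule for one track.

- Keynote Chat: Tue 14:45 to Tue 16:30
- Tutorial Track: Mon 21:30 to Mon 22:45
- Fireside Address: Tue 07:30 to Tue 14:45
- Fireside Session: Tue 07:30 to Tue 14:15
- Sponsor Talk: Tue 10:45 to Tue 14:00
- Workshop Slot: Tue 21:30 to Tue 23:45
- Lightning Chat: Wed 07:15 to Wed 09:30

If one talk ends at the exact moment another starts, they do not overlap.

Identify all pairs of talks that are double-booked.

Sorted by start: Tutorial Track, Fireside Address, Fireside Session, Sponsor Talk, Keynote Chat, Workshop Slot, Lightning Chat.
Fireside Address starts after Tutorial Track ends — done with Tutorial Track.
Fireside Session starts before Fireside Address ends → Fireside Address and Fireside Session overlap.
Sponsor Talk starts before Fireside Address ends → Fireside Address and Sponsor Talk overlap.
Keynote Chat starts exactly when Fireside Address ends (back-to-back, no overlap) — done with Fireside Address.
Sponsor Talk starts before Fireside Session ends → Fireside Session and Sponsor Talk overlap.
Keynote Chat starts after Fireside Session ends — done with Fireside Session.
Keynote Chat starts after Sponsor Talk ends — done with Sponsor Talk.
Workshop Slot starts after Keynote Chat ends — done with Keynote Chat.
Lightning Chat starts after Workshop Slot ends.

Fireside Address & Fireside Session, Fireside Address & Sponsor Talk, Fireside Session & Sponsor Talk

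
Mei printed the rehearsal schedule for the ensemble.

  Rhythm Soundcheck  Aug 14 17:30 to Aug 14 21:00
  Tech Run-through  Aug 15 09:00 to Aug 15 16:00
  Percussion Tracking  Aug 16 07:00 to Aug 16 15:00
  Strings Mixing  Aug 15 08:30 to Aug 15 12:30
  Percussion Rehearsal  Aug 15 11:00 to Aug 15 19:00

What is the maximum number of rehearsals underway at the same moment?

Walk through starts and ends in time order (an end at T is processed before a start at T):
Aug 14 17:30 start Rhythm Soundcheck → 1
Aug 14 21:00 end Rhythm Soundcheck → 0
Aug 15 08:30 start Strings Mixing → 1
Aug 15 09:00 start Tech Run-through → 2
Aug 15 11:00 start Percussion Rehearsal → 3
Aug 15 12:30 end Strings Mixing → 2
Aug 15 16:00 end Tech Run-through → 1
Aug 15 19:00 end Percussion Rehearsal → 0
Aug 16 07:00 start Percussion Tracking → 1
Aug 16 15:00 end Percussion Tracking → 0
Peak is 3, at Aug 15 11:00 (Percussion Rehearsal, Strings Mixing, Tech Run-through).

3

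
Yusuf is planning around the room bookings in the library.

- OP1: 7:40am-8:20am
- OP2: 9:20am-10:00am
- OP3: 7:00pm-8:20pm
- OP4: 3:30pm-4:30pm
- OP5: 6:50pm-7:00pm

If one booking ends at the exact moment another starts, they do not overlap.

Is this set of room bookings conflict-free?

Yes

Sorted by start: OP1, OP2, OP4, OP5, OP3.
OP2 starts after OP1 ends — done with OP1.
OP4 starts after OP2 ends — done with OP2.
OP5 starts after OP4 ends — done with OP4.
OP3 starts exactly when OP5 ends (back-to-back, no overlap).
Every pair is clear; the schedule has no overlaps.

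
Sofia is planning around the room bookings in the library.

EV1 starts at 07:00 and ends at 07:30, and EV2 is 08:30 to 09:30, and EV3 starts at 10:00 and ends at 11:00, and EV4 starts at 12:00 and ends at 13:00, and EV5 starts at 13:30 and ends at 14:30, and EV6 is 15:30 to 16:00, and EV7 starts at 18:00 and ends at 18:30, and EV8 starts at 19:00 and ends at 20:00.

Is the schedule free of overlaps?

Yes

Two intervals overlap when each starts before the other ends.
Sorted by start: EV1, EV2, EV3, EV4, EV5, EV6, EV7, EV8.
EV2 starts after EV1 ends, so EV1 has no further overlaps.
EV3 starts after EV2 ends, so EV2 has no further overlaps.
EV4 starts after EV3 ends, so EV3 has no further overlaps.
EV5 starts after EV4 ends, so EV4 has no further overlaps.
EV6 starts after EV5 ends, so EV5 has no further overlaps.
EV7 starts after EV6 ends, so EV6 has no further overlaps.
EV8 starts after EV7 ends.
Every pair is clear; the schedule has no overlaps.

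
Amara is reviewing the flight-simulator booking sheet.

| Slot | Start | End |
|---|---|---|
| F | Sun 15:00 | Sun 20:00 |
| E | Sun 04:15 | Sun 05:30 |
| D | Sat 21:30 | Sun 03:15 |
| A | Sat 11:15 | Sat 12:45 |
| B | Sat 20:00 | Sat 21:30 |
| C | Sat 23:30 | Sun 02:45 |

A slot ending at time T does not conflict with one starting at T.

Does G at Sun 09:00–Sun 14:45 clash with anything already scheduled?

A: ends Sat 12:45 at or before G starts Sun 09:00 → clear.
B: ends Sat 21:30 at or before G starts Sun 09:00 → clear.
D: ends Sun 03:15 at or before G starts Sun 09:00 → clear.
C: ends Sun 02:45 at or before G starts Sun 09:00 → clear.
E: ends Sun 05:30 at or before G starts Sun 09:00 → clear.
F: starts Sun 15:00 at or after G ends Sun 14:45 → clear.

No — it doesn't clash with anything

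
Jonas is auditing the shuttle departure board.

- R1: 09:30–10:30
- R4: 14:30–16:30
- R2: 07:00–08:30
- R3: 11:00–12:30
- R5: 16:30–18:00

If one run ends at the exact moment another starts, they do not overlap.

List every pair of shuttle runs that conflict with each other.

Two intervals overlap when each starts before the other ends.
Sorted by start: R2, R1, R3, R4, R5.
R1 starts after R2 ends — done with R2.
R3 starts after R1 ends — done with R1.
R4 starts after R3 ends — done with R3.
R5 starts exactly when R4 ends (back-to-back, no overlap).

no overlapping pairs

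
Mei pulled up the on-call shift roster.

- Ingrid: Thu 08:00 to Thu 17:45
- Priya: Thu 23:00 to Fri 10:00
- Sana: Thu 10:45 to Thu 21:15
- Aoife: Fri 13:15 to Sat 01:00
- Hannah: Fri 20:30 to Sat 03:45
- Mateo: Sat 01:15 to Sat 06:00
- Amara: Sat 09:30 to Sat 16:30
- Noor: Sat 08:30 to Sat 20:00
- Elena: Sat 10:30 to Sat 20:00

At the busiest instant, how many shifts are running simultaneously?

Sort all start/end points and keep a running count:
Thu 08:00 start Ingrid → 1
Thu 10:45 start Sana → 2
Thu 17:45 end Ingrid → 1
Thu 21:15 end Sana → 0
Thu 23:00 start Priya → 1
Fri 10:00 end Priya → 0
Fri 13:15 start Aoife → 1
Fri 20:30 start Hannah → 2
Sat 01:00 end Aoife → 1
Sat 01:15 start Mateo → 2
Sat 03:45 end Hannah → 1
Sat 06:00 end Mateo → 0
Sat 08:30 start Noor → 1
Sat 09:30 start Amara → 2
Sat 10:30 start Elena → 3
Sat 16:30 end Amara → 2
Sat 20:00 end Elena → 1
Sat 20:00 end Noor → 0
Peak is 3, at Sat 10:30 (Amara, Elena, Noor).

3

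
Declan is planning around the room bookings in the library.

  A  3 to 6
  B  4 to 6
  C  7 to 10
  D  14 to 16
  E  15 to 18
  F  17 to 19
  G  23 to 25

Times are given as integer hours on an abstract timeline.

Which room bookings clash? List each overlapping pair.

A & B, D & E, E & F

Check each pair: they overlap iff neither finishes before the other starts.
Sorted by start: A, B, C, D, E, F, G.
B starts before A ends → A and B overlap.
C starts after A ends — done with A.
C starts after B ends — done with B.
D starts after C ends — done with C.
E starts before D ends → D and E overlap.
F starts after D ends — done with D.
F starts before E ends → E and F overlap.
G starts after E ends.
G starts after F ends.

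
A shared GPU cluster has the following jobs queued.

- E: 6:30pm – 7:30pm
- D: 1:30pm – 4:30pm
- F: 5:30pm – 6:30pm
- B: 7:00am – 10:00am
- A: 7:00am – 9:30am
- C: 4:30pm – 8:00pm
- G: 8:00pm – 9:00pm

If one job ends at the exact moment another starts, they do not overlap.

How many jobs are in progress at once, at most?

2

Sweep the timeline, counting +1 at each start and −1 at each end (ends before starts at a tie):
7:00am start A → 1
7:00am start B → 2
9:30am end A → 1
10:00am end B → 0
1:30pm start D → 1
4:30pm end D → 0
4:30pm start C → 1
5:30pm start F → 2
6:30pm end F → 1
6:30pm start E → 2
7:30pm end E → 1
8:00pm end C → 0
8:00pm start G → 1
9:00pm end G → 0
Peak is 2, at 7:00am (A, B).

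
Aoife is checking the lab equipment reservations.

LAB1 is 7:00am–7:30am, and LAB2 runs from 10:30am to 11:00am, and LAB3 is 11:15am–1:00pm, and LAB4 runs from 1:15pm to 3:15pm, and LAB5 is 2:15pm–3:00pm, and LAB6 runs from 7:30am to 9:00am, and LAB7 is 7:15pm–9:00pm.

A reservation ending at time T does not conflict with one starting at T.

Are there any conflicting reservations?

Sorted by start: LAB1, LAB6, LAB2, LAB3, LAB4, LAB5, LAB7.
LAB6 starts exactly when LAB1 ends (back-to-back, no overlap), so LAB1 has no further overlaps.
LAB2 starts after LAB6 ends, so LAB6 has no further overlaps.
LAB3 starts after LAB2 ends, so LAB2 has no further overlaps.
LAB4 starts after LAB3 ends, so LAB3 has no further overlaps.
LAB5 starts before LAB4 ends → LAB4 and LAB5 overlap.
That's a conflict, so the schedule is not conflict-free.

Yes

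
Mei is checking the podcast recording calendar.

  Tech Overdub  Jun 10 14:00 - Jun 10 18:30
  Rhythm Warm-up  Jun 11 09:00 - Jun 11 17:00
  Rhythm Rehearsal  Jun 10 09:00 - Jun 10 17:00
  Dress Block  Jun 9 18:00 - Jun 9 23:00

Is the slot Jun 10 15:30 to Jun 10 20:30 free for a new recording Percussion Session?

Dress Block: ends Jun 9 23:00 at or before Percussion Session starts Jun 10 15:30 → clear.
Rhythm Rehearsal: starts Jun 10 09:00 before Percussion Session ends Jun 10 20:30, and ends Jun 10 17:00 after Percussion Session starts Jun 10 15:30 → overlap.
Tech Overdub: starts Jun 10 14:00 before Percussion Session ends Jun 10 20:30, and ends Jun 10 18:30 after Percussion Session starts Jun 10 15:30 → overlap.
Rhythm Warm-up: starts Jun 11 09:00 at or after Percussion Session ends Jun 10 20:30 → clear.
Percussion Session overlaps Rhythm Rehearsal, Tech Overdub.

No — it overlaps Rhythm Rehearsal, Tech Overdub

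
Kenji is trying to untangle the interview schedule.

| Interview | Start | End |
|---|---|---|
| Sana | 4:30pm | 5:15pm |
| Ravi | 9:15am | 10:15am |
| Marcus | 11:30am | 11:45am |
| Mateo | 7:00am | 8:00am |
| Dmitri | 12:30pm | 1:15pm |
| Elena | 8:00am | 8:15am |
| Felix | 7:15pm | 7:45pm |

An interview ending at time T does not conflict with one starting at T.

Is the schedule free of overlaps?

Yes

Check each pair: they overlap iff neither finishes before the other starts.
Sorted by start: Mateo, Elena, Ravi, Marcus, Dmitri, Sana, Felix.
Elena starts exactly when Mateo ends (back-to-back, no overlap); Mateo is clear from here.
Ravi starts after Elena ends; Elena is clear from here.
Marcus starts after Ravi ends; Ravi is clear from here.
Dmitri starts after Marcus ends; Marcus is clear from here.
Sana starts after Dmitri ends; Dmitri is clear from here.
Felix starts after Sana ends.
Every pair is clear; the schedule has no overlaps.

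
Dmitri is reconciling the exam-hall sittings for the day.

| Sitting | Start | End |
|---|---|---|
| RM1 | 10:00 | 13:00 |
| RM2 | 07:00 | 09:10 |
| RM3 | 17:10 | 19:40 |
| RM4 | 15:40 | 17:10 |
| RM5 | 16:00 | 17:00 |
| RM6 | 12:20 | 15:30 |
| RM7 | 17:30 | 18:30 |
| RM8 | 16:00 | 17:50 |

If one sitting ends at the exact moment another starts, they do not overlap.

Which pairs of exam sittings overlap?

Sorted by start: RM2, RM1, RM6, RM4, RM5, RM8, RM3, RM7.
RM1 starts after RM2 ends, so nothing later overlaps RM2 either.
RM6 starts before RM1 ends → RM1 and RM6 overlap.
RM4 starts after RM1 ends, so nothing later overlaps RM1 either.
RM4 starts after RM6 ends, so nothing later overlaps RM6 either.
RM5 starts before RM4 ends → RM4 and RM5 overlap.
RM8 starts before RM4 ends → RM4 and RM8 overlap.
RM3 starts exactly when RM4 ends (back-to-back, no overlap), so nothing later overlaps RM4 either.
RM8 starts before RM5 ends → RM5 and RM8 overlap.
RM3 starts after RM5 ends, so nothing later overlaps RM5 either.
RM3 starts before RM8 ends → RM8 and RM3 overlap.
RM7 starts before RM8 ends → RM8 and RM7 overlap.
RM7 starts before RM3 ends → RM3 and RM7 overlap.

RM1 & RM6, RM3 & RM7, RM3 & RM8, RM4 & RM5, RM4 & RM8, RM5 & RM8, RM7 & RM8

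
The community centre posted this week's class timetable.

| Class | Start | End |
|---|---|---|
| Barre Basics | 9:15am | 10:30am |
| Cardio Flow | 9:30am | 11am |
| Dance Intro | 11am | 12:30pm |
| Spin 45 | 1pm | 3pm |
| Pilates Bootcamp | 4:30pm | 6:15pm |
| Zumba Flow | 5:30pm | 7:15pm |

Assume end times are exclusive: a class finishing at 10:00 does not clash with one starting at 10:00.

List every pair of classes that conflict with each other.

Barre Basics & Cardio Flow, Pilates Bootcamp & Zumba Flow

Sorted by start: Barre Basics, Cardio Flow, Dance Intro, Spin 45, Pilates Bootcamp, Zumba Flow.
Cardio Flow starts before Barre Basics ends → Barre Basics and Cardio Flow overlap.
Dance Intro starts after Barre Basics ends — done with Barre Basics.
Dance Intro starts exactly when Cardio Flow ends (back-to-back, no overlap) — done with Cardio Flow.
Spin 45 starts after Dance Intro ends — done with Dance Intro.
Pilates Bootcamp starts after Spin 45 ends — done with Spin 45.
Zumba Flow starts before Pilates Bootcamp ends → Pilates Bootcamp and Zumba Flow overlap.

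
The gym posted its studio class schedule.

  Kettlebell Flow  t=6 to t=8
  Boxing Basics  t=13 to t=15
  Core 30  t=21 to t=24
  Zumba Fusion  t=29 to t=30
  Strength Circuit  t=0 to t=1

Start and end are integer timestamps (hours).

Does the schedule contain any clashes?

Sorted by start: Strength Circuit, Kettlebell Flow, Boxing Basics, Core 30, Zumba Fusion.
Kettlebell Flow starts after Strength Circuit ends — done with Strength Circuit.
Boxing Basics starts after Kettlebell Flow ends — done with Kettlebell Flow.
Core 30 starts after Boxing Basics ends — done with Boxing Basics.
Zumba Fusion starts after Core 30 ends.
Every pair is clear; the schedule has no overlaps.

No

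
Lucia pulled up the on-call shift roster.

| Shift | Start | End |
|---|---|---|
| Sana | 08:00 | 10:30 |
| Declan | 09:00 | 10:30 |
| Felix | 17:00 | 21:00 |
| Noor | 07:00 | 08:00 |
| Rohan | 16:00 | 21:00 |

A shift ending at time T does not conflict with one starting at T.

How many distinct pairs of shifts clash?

Sorted by start: Noor, Sana, Declan, Rohan, Felix.
Sana starts exactly when Noor ends (back-to-back, no overlap), so nothing later overlaps Noor either.
Declan starts before Sana ends → Sana and Declan overlap.
Rohan starts after Sana ends, so nothing later overlaps Sana either.
Rohan starts after Declan ends, so nothing later overlaps Declan either.
Felix starts before Rohan ends → Rohan and Felix overlap.
Overlapping pairs: Declan & Sana, Felix & Rohan — 2 in total.

2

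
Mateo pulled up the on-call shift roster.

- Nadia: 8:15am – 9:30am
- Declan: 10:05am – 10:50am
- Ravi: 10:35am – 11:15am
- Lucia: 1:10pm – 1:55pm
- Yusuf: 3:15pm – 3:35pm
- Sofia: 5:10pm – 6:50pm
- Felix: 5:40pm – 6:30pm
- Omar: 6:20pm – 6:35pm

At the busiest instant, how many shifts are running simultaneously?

Sort all start/end points and keep a running count:
8:15am start Nadia → 1
9:30am end Nadia → 0
10:05am start Declan → 1
10:35am start Ravi → 2
10:50am end Declan → 1
11:15am end Ravi → 0
1:10pm start Lucia → 1
1:55pm end Lucia → 0
3:15pm start Yusuf → 1
3:35pm end Yusuf → 0
5:10pm start Sofia → 1
5:40pm start Felix → 2
6:20pm start Omar → 3
6:30pm end Felix → 2
6:35pm end Omar → 1
6:50pm end Sofia → 0
Peak is 3, at 6:20pm (Felix, Omar, Sofia).

3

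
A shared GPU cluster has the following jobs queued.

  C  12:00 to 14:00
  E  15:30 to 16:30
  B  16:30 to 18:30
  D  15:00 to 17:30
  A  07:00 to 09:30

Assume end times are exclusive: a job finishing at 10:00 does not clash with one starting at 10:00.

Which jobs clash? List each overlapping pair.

B & D, D & E

Sorted by start: A, C, D, E, B.
C starts after A ends, so nothing later overlaps A either.
D starts after C ends, so nothing later overlaps C either.
E starts before D ends → D and E overlap.
B starts before D ends → D and B overlap.
B starts exactly when E ends (back-to-back, no overlap).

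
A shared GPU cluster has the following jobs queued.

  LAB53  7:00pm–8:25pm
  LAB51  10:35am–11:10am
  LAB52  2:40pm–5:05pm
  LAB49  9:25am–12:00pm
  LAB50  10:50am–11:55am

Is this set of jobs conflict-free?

No

Sorted by start: LAB49, LAB51, LAB50, LAB52, LAB53.
LAB51 starts before LAB49 ends → LAB49 and LAB51 overlap.
That's a conflict, so the schedule is not conflict-free.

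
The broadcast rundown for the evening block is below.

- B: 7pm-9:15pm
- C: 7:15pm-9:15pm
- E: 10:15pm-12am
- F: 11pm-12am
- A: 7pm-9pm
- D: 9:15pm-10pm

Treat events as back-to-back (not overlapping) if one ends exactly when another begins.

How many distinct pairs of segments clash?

4

Check each pair: they overlap iff neither finishes before the other starts.
Sorted by start: A, B, C, D, E, F.
B starts before A ends → A and B overlap.
C starts before A ends → A and C overlap.
D starts after A ends, so A has no further overlaps.
C starts before B ends → B and C overlap.
D starts exactly when B ends (back-to-back, no overlap), so B has no further overlaps.
D starts exactly when C ends (back-to-back, no overlap), so C has no further overlaps.
E starts after D ends, so D has no further overlaps.
F starts before E ends → E and F overlap.
Overlapping pairs: A & B, A & C, B & C, E & F — 4 in total.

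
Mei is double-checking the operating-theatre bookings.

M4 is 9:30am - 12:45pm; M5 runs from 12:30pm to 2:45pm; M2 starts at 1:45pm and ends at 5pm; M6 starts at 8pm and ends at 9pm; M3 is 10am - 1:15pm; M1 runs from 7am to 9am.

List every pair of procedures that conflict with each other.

Two intervals overlap when each starts before the other ends.
Sorted by start: M1, M4, M3, M5, M2, M6.
M4 starts after M1 ends, so M1 has no further overlaps.
M3 starts before M4 ends → M4 and M3 overlap.
M5 starts before M4 ends → M4 and M5 overlap.
M2 starts after M4 ends, so M4 has no further overlaps.
M5 starts before M3 ends → M3 and M5 overlap.
M2 starts after M3 ends, so M3 has no further overlaps.
M2 starts before M5 ends → M5 and M2 overlap.
M6 starts after M5 ends.
M6 starts after M2 ends.

M2 & M5, M3 & M4, M3 & M5, M4 & M5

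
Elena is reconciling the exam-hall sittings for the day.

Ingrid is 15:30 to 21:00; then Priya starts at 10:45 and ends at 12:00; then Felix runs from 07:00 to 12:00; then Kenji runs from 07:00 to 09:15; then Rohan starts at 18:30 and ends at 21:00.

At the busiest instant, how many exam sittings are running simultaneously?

2

Walk through starts and ends in time order (an end at T is processed before a start at T):
07:00 start Felix → 1
07:00 start Kenji → 2
09:15 end Kenji → 1
10:45 start Priya → 2
12:00 end Felix → 1
12:00 end Priya → 0
15:30 start Ingrid → 1
18:30 start Rohan → 2
21:00 end Ingrid → 1
21:00 end Rohan → 0
Peak is 2, at 07:00 (Felix, Kenji).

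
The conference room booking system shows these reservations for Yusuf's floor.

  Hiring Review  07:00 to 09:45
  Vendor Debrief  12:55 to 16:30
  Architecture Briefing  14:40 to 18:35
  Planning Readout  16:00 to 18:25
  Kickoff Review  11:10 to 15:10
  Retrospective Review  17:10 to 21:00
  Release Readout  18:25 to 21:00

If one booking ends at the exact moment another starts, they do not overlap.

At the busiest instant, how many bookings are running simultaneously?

Walk through starts and ends in time order (an end at T is processed before a start at T):
07:00 start Hiring Review → 1
09:45 end Hiring Review → 0
11:10 start Kickoff Review → 1
12:55 start Vendor Debrief → 2
14:40 start Architecture Briefing → 3
15:10 end Kickoff Review → 2
16:00 start Planning Readout → 3
16:30 end Vendor Debrief → 2
17:10 start Retrospective Review → 3
18:25 end Planning Readout → 2
18:25 start Release Readout → 3
18:35 end Architecture Briefing → 2
21:00 end Release Readout → 1
21:00 end Retrospective Review → 0
Peak is 3, at 14:40 (Architecture Briefing, Kickoff Review, Vendor Debrief).

3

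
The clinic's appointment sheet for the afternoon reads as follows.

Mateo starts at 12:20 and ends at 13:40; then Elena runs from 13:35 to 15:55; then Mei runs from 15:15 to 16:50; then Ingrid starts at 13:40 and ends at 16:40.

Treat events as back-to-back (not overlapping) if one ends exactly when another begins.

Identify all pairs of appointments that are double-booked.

Elena & Ingrid, Elena & Mateo, Elena & Mei, Ingrid & Mei

Sorted by start: Mateo, Elena, Ingrid, Mei.
Elena starts before Mateo ends → Mateo and Elena overlap.
Ingrid starts exactly when Mateo ends (back-to-back, no overlap), so nothing later overlaps Mateo either.
Ingrid starts before Elena ends → Elena and Ingrid overlap.
Mei starts before Elena ends → Elena and Mei overlap.
Mei starts before Ingrid ends → Ingrid and Mei overlap.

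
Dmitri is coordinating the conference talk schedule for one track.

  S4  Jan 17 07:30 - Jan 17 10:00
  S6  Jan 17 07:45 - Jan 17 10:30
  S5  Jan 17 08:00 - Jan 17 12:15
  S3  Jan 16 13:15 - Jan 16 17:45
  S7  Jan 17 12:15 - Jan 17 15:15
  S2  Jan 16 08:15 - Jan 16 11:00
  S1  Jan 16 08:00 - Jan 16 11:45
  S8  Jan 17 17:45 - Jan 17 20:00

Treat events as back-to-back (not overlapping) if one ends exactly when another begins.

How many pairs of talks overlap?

Two intervals overlap when each starts before the other ends.
Sorted by start: S1, S2, S3, S4, S6, S5, S7, S8.
S2 starts before S1 ends → S1 and S2 overlap.
S3 starts after S1 ends — done with S1.
S3 starts after S2 ends — done with S2.
S4 starts after S3 ends — done with S3.
S6 starts before S4 ends → S4 and S6 overlap.
S5 starts before S4 ends → S4 and S5 overlap.
S7 starts after S4 ends — done with S4.
S5 starts before S6 ends → S6 and S5 overlap.
S7 starts after S6 ends — done with S6.
S7 starts exactly when S5 ends (back-to-back, no overlap) — done with S5.
S8 starts after S7 ends.
Overlapping pairs: S1 & S2, S4 & S5, S4 & S6, S5 & S6 — 4 in total.

4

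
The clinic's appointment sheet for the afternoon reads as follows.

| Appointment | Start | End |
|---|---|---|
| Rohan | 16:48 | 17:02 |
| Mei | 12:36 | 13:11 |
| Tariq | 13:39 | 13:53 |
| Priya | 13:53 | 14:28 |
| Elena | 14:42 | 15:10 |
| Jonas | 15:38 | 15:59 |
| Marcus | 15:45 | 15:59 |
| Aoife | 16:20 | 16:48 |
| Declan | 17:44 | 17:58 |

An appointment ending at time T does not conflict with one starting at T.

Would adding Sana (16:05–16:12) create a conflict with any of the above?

No — it doesn't clash with anything

Mei: ends 13:11 at or before Sana starts 16:05 → clear.
Tariq: ends 13:53 at or before Sana starts 16:05 → clear.
Priya: ends 14:28 at or before Sana starts 16:05 → clear.
Elena: ends 15:10 at or before Sana starts 16:05 → clear.
Jonas: ends 15:59 at or before Sana starts 16:05 → clear.
Marcus: ends 15:59 at or before Sana starts 16:05 → clear.
Aoife: starts 16:20 at or after Sana ends 16:12 → clear.
Rohan: starts 16:48 at or after Sana ends 16:12 → clear.
Declan: starts 17:44 at or after Sana ends 16:12 → clear.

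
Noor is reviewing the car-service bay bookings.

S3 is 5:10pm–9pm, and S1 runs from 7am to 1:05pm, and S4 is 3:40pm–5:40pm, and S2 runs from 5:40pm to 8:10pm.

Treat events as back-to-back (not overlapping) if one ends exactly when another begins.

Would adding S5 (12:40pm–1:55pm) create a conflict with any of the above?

S1: starts 7am before S5 ends 1:55pm, and ends 1:05pm after S5 starts 12:40pm → overlap.
S4: starts 3:40pm at or after S5 ends 1:55pm → clear.
S3: starts 5:10pm at or after S5 ends 1:55pm → clear.
S2: starts 5:40pm at or after S5 ends 1:55pm → clear.
S5 overlaps S1.

Yes — it overlaps S1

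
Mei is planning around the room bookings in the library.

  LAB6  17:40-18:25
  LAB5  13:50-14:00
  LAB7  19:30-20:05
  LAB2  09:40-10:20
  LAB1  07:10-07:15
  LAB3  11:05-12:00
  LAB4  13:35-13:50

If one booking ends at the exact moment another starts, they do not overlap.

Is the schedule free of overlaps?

Sorted by start: LAB1, LAB2, LAB3, LAB4, LAB5, LAB6, LAB7.
LAB2 starts after LAB1 ends — done with LAB1.
LAB3 starts after LAB2 ends — done with LAB2.
LAB4 starts after LAB3 ends — done with LAB3.
LAB5 starts exactly when LAB4 ends (back-to-back, no overlap) — done with LAB4.
LAB6 starts after LAB5 ends — done with LAB5.
LAB7 starts after LAB6 ends.
Every pair is clear; the schedule has no overlaps.

Yes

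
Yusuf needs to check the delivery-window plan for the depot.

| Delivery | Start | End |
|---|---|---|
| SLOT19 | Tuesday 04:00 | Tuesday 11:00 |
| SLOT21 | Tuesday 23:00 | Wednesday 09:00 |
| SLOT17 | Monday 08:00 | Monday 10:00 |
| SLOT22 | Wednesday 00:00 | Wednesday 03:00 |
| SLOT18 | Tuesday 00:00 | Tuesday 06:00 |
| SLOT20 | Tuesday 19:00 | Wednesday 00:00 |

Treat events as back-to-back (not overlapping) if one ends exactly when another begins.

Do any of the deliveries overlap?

Yes

Sorted by start: SLOT17, SLOT18, SLOT19, SLOT20, SLOT21, SLOT22.
SLOT18 starts after SLOT17 ends, so nothing later overlaps SLOT17 either.
SLOT19 starts before SLOT18 ends → SLOT18 and SLOT19 overlap.
That's a conflict, so the schedule is not conflict-free.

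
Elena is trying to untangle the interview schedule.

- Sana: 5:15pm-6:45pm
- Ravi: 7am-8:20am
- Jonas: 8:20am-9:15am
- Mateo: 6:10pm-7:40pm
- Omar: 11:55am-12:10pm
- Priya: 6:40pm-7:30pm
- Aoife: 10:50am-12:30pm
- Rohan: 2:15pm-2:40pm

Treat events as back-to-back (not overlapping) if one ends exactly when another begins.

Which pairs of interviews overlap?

Aoife & Omar, Mateo & Priya, Mateo & Sana, Priya & Sana

Sorted by start: Ravi, Jonas, Aoife, Omar, Rohan, Sana, Mateo, Priya.
Jonas starts exactly when Ravi ends (back-to-back, no overlap), so nothing later overlaps Ravi either.
Aoife starts after Jonas ends, so nothing later overlaps Jonas either.
Omar starts before Aoife ends → Aoife and Omar overlap.
Rohan starts after Aoife ends, so nothing later overlaps Aoife either.
Rohan starts after Omar ends, so nothing later overlaps Omar either.
Sana starts after Rohan ends, so nothing later overlaps Rohan either.
Mateo starts before Sana ends → Sana and Mateo overlap.
Priya starts before Sana ends → Sana and Priya overlap.
Priya starts before Mateo ends → Mateo and Priya overlap.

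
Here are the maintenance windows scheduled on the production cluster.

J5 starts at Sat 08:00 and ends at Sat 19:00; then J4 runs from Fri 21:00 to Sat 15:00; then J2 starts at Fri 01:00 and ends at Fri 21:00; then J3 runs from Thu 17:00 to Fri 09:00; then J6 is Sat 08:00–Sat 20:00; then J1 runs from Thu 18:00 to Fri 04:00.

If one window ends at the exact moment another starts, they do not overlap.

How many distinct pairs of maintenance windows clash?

Sorted by start: J3, J1, J2, J4, J5, J6.
J1 starts before J3 ends → J3 and J1 overlap.
J2 starts before J3 ends → J3 and J2 overlap.
J4 starts after J3 ends, so J3 has no further overlaps.
J2 starts before J1 ends → J1 and J2 overlap.
J4 starts after J1 ends, so J1 has no further overlaps.
J4 starts exactly when J2 ends (back-to-back, no overlap), so J2 has no further overlaps.
J5 starts before J4 ends → J4 and J5 overlap.
J6 starts before J4 ends → J4 and J6 overlap.
J6 starts before J5 ends → J5 and J6 overlap.
Overlapping pairs: J1 & J2, J1 & J3, J2 & J3, J4 & J5, J4 & J6, J5 & J6 — 6 in total.

6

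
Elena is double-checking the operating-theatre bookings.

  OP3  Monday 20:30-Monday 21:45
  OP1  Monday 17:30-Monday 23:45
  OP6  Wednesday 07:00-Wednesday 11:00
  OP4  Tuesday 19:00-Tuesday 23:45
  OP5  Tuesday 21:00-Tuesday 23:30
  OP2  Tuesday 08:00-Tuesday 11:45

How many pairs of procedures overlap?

2

Check each pair: they overlap iff neither finishes before the other starts.
Sorted by start: OP1, OP3, OP2, OP4, OP5, OP6.
OP3 starts before OP1 ends → OP1 and OP3 overlap.
OP2 starts after OP1 ends, so OP1 has no further overlaps.
OP2 starts after OP3 ends, so OP3 has no further overlaps.
OP4 starts after OP2 ends, so OP2 has no further overlaps.
OP5 starts before OP4 ends → OP4 and OP5 overlap.
OP6 starts after OP4 ends.
OP6 starts after OP5 ends.
Overlapping pairs: OP1 & OP3, OP4 & OP5 — 2 in total.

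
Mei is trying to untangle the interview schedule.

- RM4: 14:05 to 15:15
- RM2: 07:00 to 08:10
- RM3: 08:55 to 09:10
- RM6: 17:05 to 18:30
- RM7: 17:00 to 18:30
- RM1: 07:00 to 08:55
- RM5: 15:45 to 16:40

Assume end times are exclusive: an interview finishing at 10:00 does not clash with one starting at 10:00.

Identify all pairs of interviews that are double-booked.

Two intervals overlap when each starts before the other ends.
Sorted by start: RM1, RM2, RM3, RM4, RM5, RM7, RM6.
RM2 starts before RM1 ends → RM1 and RM2 overlap.
RM3 starts exactly when RM1 ends (back-to-back, no overlap); RM1 is clear from here.
RM3 starts after RM2 ends; RM2 is clear from here.
RM4 starts after RM3 ends; RM3 is clear from here.
RM5 starts after RM4 ends; RM4 is clear from here.
RM7 starts after RM5 ends; RM5 is clear from here.
RM6 starts before RM7 ends → RM7 and RM6 overlap.

RM1 & RM2, RM6 & RM7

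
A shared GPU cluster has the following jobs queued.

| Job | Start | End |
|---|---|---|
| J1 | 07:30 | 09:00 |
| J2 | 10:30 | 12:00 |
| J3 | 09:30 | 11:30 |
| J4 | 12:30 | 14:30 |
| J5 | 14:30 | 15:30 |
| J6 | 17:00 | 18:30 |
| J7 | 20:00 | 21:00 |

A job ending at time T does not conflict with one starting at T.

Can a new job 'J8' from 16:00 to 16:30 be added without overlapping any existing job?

Yes — the slot is free

J1: ends 09:00 at or before J8 starts 16:00 → clear.
J3: ends 11:30 at or before J8 starts 16:00 → clear.
J2: ends 12:00 at or before J8 starts 16:00 → clear.
J4: ends 14:30 at or before J8 starts 16:00 → clear.
J5: ends 15:30 at or before J8 starts 16:00 → clear.
J6: starts 17:00 at or after J8 ends 16:30 → clear.
J7: starts 20:00 at or after J8 ends 16:30 → clear.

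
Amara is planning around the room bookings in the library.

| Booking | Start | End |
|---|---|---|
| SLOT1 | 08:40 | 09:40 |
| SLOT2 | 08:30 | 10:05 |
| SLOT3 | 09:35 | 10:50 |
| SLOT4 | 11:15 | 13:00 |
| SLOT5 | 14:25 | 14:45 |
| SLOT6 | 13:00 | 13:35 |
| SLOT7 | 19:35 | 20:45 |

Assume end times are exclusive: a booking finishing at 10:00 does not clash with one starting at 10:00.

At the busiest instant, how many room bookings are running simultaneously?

Walk through starts and ends in time order (an end at T is processed before a start at T):
08:30 start SLOT2 → 1
08:40 start SLOT1 → 2
09:35 start SLOT3 → 3
09:40 end SLOT1 → 2
10:05 end SLOT2 → 1
10:50 end SLOT3 → 0
11:15 start SLOT4 → 1
13:00 end SLOT4 → 0
13:00 start SLOT6 → 1
13:35 end SLOT6 → 0
14:25 start SLOT5 → 1
14:45 end SLOT5 → 0
19:35 start SLOT7 → 1
20:45 end SLOT7 → 0
Peak is 3, at 09:35 (SLOT1, SLOT2, SLOT3).

3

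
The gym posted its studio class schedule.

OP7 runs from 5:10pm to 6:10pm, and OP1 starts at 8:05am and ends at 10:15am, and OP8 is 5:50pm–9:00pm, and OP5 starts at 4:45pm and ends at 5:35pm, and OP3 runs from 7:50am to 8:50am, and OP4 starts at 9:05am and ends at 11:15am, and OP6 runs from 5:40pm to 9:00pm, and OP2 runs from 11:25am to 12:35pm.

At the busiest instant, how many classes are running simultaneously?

Sweep the timeline, counting +1 at each start and −1 at each end (ends before starts at a tie):
7:50am start OP3 → 1
8:05am start OP1 → 2
8:50am end OP3 → 1
9:05am start OP4 → 2
10:15am end OP1 → 1
11:15am end OP4 → 0
11:25am start OP2 → 1
12:35pm end OP2 → 0
4:45pm start OP5 → 1
5:10pm start OP7 → 2
5:35pm end OP5 → 1
5:40pm start OP6 → 2
5:50pm start OP8 → 3
6:10pm end OP7 → 2
9:00pm end OP6 → 1
9:00pm end OP8 → 0
Peak is 3, at 5:50pm (OP6, OP7, OP8).

3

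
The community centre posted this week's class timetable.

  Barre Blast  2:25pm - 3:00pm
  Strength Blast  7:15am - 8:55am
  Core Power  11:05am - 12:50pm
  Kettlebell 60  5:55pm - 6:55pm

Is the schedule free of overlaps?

Yes

Sorted by start: Strength Blast, Core Power, Barre Blast, Kettlebell 60.
Core Power starts after Strength Blast ends; Strength Blast is clear from here.
Barre Blast starts after Core Power ends; Core Power is clear from here.
Kettlebell 60 starts after Barre Blast ends.
Every pair is clear; the schedule has no overlaps.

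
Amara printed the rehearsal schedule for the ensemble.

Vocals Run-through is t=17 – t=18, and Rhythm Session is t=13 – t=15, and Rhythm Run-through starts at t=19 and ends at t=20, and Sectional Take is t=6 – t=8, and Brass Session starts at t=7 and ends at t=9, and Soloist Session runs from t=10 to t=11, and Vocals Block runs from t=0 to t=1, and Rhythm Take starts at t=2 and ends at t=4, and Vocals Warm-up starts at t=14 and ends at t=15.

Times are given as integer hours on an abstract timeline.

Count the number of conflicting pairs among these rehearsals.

Sorted by start: Vocals Block, Rhythm Take, Sectional Take, Brass Session, Soloist Session, Rhythm Session, Vocals Warm-up, Vocals Run-through, Rhythm Run-through.
Rhythm Take starts after Vocals Block ends, so nothing later overlaps Vocals Block either.
Sectional Take starts after Rhythm Take ends, so nothing later overlaps Rhythm Take either.
Brass Session starts before Sectional Take ends → Sectional Take and Brass Session overlap.
Soloist Session starts after Sectional Take ends, so nothing later overlaps Sectional Take either.
Soloist Session starts after Brass Session ends, so nothing later overlaps Brass Session either.
Rhythm Session starts after Soloist Session ends, so nothing later overlaps Soloist Session either.
Vocals Warm-up starts before Rhythm Session ends → Rhythm Session and Vocals Warm-up overlap.
Vocals Run-through starts after Rhythm Session ends, so nothing later overlaps Rhythm Session either.
Vocals Run-through starts after Vocals Warm-up ends, so nothing later overlaps Vocals Warm-up either.
Rhythm Run-through starts after Vocals Run-through ends.
Overlapping pairs: Brass Session & Sectional Take, Rhythm Session & Vocals Warm-up — 2 in total.

2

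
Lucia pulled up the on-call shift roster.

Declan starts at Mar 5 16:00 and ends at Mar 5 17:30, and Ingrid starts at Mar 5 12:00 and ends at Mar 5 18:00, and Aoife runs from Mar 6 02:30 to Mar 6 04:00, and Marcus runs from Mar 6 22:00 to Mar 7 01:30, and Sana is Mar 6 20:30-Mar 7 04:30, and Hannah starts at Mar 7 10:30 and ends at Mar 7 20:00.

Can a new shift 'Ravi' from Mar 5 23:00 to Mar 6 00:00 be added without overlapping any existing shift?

Ingrid: ends Mar 5 18:00 at or before Ravi starts Mar 5 23:00 → clear.
Declan: ends Mar 5 17:30 at or before Ravi starts Mar 5 23:00 → clear.
Aoife: starts Mar 6 02:30 at or after Ravi ends Mar 6 00:00 → clear.
Sana: starts Mar 6 20:30 at or after Ravi ends Mar 6 00:00 → clear.
Marcus: starts Mar 6 22:00 at or after Ravi ends Mar 6 00:00 → clear.
Hannah: starts Mar 7 10:30 at or after Ravi ends Mar 6 00:00 → clear.

Yes — the slot is free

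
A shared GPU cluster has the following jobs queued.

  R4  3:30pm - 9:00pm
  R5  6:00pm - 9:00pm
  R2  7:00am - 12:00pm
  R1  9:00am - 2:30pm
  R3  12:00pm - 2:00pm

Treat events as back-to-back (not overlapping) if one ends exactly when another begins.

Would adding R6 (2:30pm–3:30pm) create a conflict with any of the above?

No — it doesn't clash with anything

R2: ends 12:00pm at or before R6 starts 2:30pm → clear.
R1: ends 2:30pm at or before R6 starts 2:30pm → clear.
R3: ends 2:00pm at or before R6 starts 2:30pm → clear.
R4: starts 3:30pm at or after R6 ends 3:30pm → clear.
R5: starts 6:00pm at or after R6 ends 3:30pm → clear.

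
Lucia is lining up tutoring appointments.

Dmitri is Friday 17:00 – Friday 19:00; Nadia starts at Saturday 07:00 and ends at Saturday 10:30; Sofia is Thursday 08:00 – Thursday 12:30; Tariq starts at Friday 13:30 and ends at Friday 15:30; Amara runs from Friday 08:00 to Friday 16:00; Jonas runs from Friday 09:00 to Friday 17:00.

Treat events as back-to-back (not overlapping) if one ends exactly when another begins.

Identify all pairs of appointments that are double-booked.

Check each pair: they overlap iff neither finishes before the other starts.
Sorted by start: Sofia, Amara, Jonas, Tariq, Dmitri, Nadia.
Amara starts after Sofia ends, so Sofia has no further overlaps.
Jonas starts before Amara ends → Amara and Jonas overlap.
Tariq starts before Amara ends → Amara and Tariq overlap.
Dmitri starts after Amara ends, so Amara has no further overlaps.
Tariq starts before Jonas ends → Jonas and Tariq overlap.
Dmitri starts exactly when Jonas ends (back-to-back, no overlap), so Jonas has no further overlaps.
Dmitri starts after Tariq ends, so Tariq has no further overlaps.
Nadia starts after Dmitri ends.

Amara & Jonas, Amara & Tariq, Jonas & Tariq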